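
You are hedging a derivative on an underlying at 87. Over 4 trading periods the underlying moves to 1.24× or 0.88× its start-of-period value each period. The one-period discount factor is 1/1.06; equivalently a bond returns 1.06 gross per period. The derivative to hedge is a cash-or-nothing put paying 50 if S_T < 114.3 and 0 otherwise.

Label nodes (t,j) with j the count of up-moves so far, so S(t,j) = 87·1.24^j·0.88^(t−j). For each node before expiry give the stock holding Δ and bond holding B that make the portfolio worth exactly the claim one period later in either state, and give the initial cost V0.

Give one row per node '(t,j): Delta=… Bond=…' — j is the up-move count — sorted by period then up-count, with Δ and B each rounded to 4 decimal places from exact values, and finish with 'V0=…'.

(0,0): Delta=-0.5026 Bond=70.9584
(1,0): Delta=-0.4036 Bond=67.6360
(1,1): Delta=-0.5729 Bond=82.7958
(2,0): Delta=0.0000 Bond=44.4998
(2,1): Delta=-0.6901 Bond=98.8885
(2,2): Delta=-0.4897 Bond=76.6386
(3,0): Delta=0.0000 Bond=47.1698
(3,1): Delta=0.0000 Bond=47.1698
(3,2): Delta=-1.1798 Bond=162.4738
(3,3): Delta=0.0000 Bond=0.0000
V0=27.2282

Since d<R<u, set p* = (R−d)/(u−d) = 0.5000; price each node as the discounted p*-expectation of its children.
Payoff layer (t=4): V(4,0)=50.0000, V(4,1)=50.0000, V(4,2)=50.0000, V(4,3)=0.0000, V(4,4)=0.0000
(3,0): S=59.2881. Δ = (V_up−V_dn)/(S_up−S_dn) = (50.0000−50.0000)/(73.5172−52.1735) = 0.0000. V = [p*·50.0000 + (1−p*)·50.0000]/1.06 = 47.1698. B = V − Δ·S = 47.1698.
(3,1): S=83.5423. Δ = (V_up−V_dn)/(S_up−S_dn) = (50.0000−50.0000)/(103.5924−73.5172) = 0.0000. V = [p*·50.0000 + (1−p*)·50.0000]/1.06 = 47.1698. B = V − Δ·S = 47.1698.
(3,2): S=117.7187. Δ = (V_up−V_dn)/(S_up−S_dn) = (0.0000−50.0000)/(145.9711−103.5924) = -1.1798. V = [p*·0.0000 + (1−p*)·50.0000]/1.06 = 23.5849. B = V − Δ·S = 162.4738.
(3,3): S=165.8763. Δ = (V_up−V_dn)/(S_up−S_dn) = (0.0000−0.0000)/(205.6866−145.9711) = 0.0000. V = [p*·0.0000 + (1−p*)·0.0000]/1.06 = 0.0000. B = V − Δ·S = 0.0000.
(2,0): S=67.3728. Δ = (V_up−V_dn)/(S_up−S_dn) = (47.1698−47.1698)/(83.5423−59.2881) = 0.0000. V = [p*·47.1698 + (1−p*)·47.1698]/1.06 = 44.4998. B = V − Δ·S = 44.4998.
(2,1): S=94.9344. Δ = (V_up−V_dn)/(S_up−S_dn) = (23.5849−47.1698)/(117.7187−83.5423) = -0.6901. V = [p*·23.5849 + (1−p*)·47.1698]/1.06 = 33.3749. B = V − Δ·S = 98.8885.
(2,2): S=133.7712. Δ = (V_up−V_dn)/(S_up−S_dn) = (0.0000−23.5849)/(165.8763−117.7187) = -0.4897. V = [p*·0.0000 + (1−p*)·23.5849]/1.06 = 11.1250. B = V − Δ·S = 76.6386.
(1,0): S=76.5600. Δ = (V_up−V_dn)/(S_up−S_dn) = (33.3749−44.4998)/(94.9344−67.3728) = -0.4036. V = [p*·33.3749 + (1−p*)·44.4998]/1.06 = 36.7333. B = V − Δ·S = 67.6360.
(1,1): S=107.8800. Δ = (V_up−V_dn)/(S_up−S_dn) = (11.1250−33.3749)/(133.7712−94.9344) = -0.5729. V = [p*·11.1250 + (1−p*)·33.3749]/1.06 = 20.9905. B = V − Δ·S = 82.7958.
(0,0): S=87.0000. Δ = (V_up−V_dn)/(S_up−S_dn) = (20.9905−36.7333)/(107.8800−76.5600) = -0.5026. V = [p*·20.9905 + (1−p*)·36.7333]/1.06 = 27.2282. B = V − Δ·S = 70.9584.
Root portfolio cost Δ·87+B reproduces V0=27.2282.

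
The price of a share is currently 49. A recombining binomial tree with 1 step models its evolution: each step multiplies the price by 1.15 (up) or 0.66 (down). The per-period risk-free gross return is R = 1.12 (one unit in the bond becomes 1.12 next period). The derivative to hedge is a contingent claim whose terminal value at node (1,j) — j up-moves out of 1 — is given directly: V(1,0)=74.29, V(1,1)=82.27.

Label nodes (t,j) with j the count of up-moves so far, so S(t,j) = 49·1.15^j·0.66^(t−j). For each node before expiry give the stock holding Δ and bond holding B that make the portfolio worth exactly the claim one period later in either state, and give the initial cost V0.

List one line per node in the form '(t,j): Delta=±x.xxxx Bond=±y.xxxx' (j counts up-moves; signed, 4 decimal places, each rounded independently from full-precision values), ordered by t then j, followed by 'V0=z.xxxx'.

(0,0): Delta=0.3324 Bond=56.7334
V0=73.0191

Since d<R<u, set p* = (R−d)/(u−d) = 0.9388; price each node as the discounted p*-expectation of its children.
Terminal payoffs: V(1,0)=74.2900, V(1,1)=82.2700
Node (0,0) S=49.0000: V=(p*·82.2700+(1−p*)·74.2900)/1.12=73.0191; Δ=(82.2700−74.2900)/(56.3500−32.3400)=0.3324; B=V−Δ·S=56.7334
Root portfolio cost Δ·49+B reproduces V0=73.0191.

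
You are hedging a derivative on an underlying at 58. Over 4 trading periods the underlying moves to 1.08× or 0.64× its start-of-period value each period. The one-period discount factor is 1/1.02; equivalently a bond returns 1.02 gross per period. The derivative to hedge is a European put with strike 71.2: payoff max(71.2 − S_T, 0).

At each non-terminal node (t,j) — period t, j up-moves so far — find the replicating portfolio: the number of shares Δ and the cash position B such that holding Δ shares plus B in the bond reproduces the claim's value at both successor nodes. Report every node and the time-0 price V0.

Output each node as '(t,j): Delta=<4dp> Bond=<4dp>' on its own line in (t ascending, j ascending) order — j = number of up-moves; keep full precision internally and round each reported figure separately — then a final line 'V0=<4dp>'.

No-arbitrage ⇒ martingale measure with p* = (R−d)/(u−d) = 0.8636.
Terminal payoffs: V(4,0)=61.4692, V(4,1)=54.7793, V(4,2)=43.4901, V(4,3)=24.4395, V(4,4)=0.0000
  t=3,j=0: stock 15.2044 → up 16.4207 (V=54.7793), down 9.7308 (V=61.4692). Price 54.5996; hedge Δ=-1.0000, bond B=69.8039.
  t=3,j=1: stock 25.6573 → up 27.7099 (V=43.4901), down 16.4207 (V=54.7793). Price 44.1466; hedge Δ=-1.0000, bond B=69.8039.
  t=3,j=2: stock 43.2968 → up 46.7605 (V=24.4395), down 27.7099 (V=43.4901). Price 26.5072; hedge Δ=-1.0000, bond B=69.8039.
  t=3,j=3: stock 73.0633 → up 78.9084 (V=0.0000), down 46.7605 (V=24.4395). Price 3.2673; hedge Δ=-0.7602, bond B=58.8116.
  t=2,j=0: stock 23.7568 → up 25.6573 (V=44.1466), down 15.2044 (V=54.5996). Price 44.6784; hedge Δ=-1.0000, bond B=68.4352.
  t=2,j=1: stock 40.0896 → up 43.2968 (V=26.5072), down 25.6573 (V=44.1466). Price 28.3456; hedge Δ=-1.0000, bond B=68.4352.
  t=2,j=2: stock 67.6512 → up 73.0633 (V=3.2673), down 43.2968 (V=26.5072). Price 6.3102; hedge Δ=-0.7807, bond B=59.1280.
  t=1,j=0: stock 37.1200 → up 40.0896 (V=28.3456), down 23.7568 (V=44.6784). Price 29.9734; hedge Δ=-1.0000, bond B=67.0934.
  t=1,j=1: stock 62.6400 → up 67.6512 (V=6.3102), down 40.0896 (V=28.3456). Price 9.1324; hedge Δ=-0.7995, bond B=59.2129.
  t=0,j=0: stock 58.0000 → up 62.6400 (V=9.1324), down 37.1200 (V=29.9734). Price 11.7395; hedge Δ=-0.8167, bond B=59.1054.
Each (Δ,B) replicates both successor values, so the strategy is self-financing and V0 is arbitrage-free.

(0,0): Delta=-0.8167 Bond=59.1054
(1,0): Delta=-1.0000 Bond=67.0934
(1,1): Delta=-0.7995 Bond=59.2129
(2,0): Delta=-1.0000 Bond=68.4352
(2,1): Delta=-1.0000 Bond=68.4352
(2,2): Delta=-0.7807 Bond=59.1280
(3,0): Delta=-1.0000 Bond=69.8039
(3,1): Delta=-1.0000 Bond=69.8039
(3,2): Delta=-1.0000 Bond=69.8039
(3,3): Delta=-0.7602 Bond=58.8116
V0=11.7395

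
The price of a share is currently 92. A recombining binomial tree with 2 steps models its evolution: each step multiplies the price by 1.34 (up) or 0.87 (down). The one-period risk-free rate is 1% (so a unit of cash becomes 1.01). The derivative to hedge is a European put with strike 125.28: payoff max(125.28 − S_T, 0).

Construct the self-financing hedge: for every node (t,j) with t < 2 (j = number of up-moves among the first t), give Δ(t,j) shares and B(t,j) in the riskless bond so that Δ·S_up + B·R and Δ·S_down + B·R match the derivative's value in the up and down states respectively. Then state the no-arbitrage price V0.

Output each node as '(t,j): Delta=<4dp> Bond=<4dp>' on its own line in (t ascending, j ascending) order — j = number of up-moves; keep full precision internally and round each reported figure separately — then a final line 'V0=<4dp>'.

The replicating-portfolio and risk-neutral prices coincide; use p* = (1.01−0.87)/(1.34−0.87) = 0.2979 for the latter.
Terminal payoffs: V(2,0)=55.6452, V(2,1)=18.0264, V(2,2)=0.0000
  t=1,j=0: stock 80.0400 → up 107.2536 (V=18.0264), down 69.6348 (V=55.6452). Price 43.9996; hedge Δ=-1.0000, bond B=124.0396.
  t=1,j=1: stock 123.2800 → up 165.1952 (V=0.0000), down 107.2536 (V=18.0264). Price 12.5315; hedge Δ=-0.3111, bond B=50.8856.
  t=0,j=0: stock 92.0000 → up 123.2800 (V=12.5315), down 80.0400 (V=43.9996). Price 34.2833; hedge Δ=-0.7278, bond B=101.2367.
Root portfolio cost Δ·92+B reproduces V0=34.2833.

(0,0): Delta=-0.7278 Bond=101.2367
(1,0): Delta=-1.0000 Bond=124.0396
(1,1): Delta=-0.3111 Bond=50.8856
V0=34.2833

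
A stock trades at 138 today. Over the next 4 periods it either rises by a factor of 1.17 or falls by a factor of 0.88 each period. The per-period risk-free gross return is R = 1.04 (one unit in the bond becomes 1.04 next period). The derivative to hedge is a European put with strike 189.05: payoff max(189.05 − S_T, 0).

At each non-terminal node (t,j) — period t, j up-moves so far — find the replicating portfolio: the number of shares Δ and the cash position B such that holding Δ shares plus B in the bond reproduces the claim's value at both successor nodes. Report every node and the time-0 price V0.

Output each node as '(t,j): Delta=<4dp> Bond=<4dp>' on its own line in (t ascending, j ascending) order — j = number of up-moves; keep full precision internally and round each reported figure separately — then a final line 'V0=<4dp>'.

(0,0): Delta=-0.7113 Bond=128.6738
(1,0): Delta=-0.9564 Bond=163.5895
(1,1): Delta=-0.5615 Bond=109.6337
(2,0): Delta=-1.0000 Bond=174.7874
(2,1): Delta=-0.9298 Bond=166.3515
(2,2): Delta=-0.3364 Bond=71.4988
(3,0): Delta=-1.0000 Bond=181.7788
(3,1): Delta=-1.0000 Bond=181.7788
(3,2): Delta=-0.8870 Bond=165.8773
(3,3): Delta=0.0000 Bond=0.0000
V0=30.5121

Risk-neutral probability p* = (R−d)/(u−d) = (1.04−0.88)/(1.17−0.88) = 0.5517.
At expiry t=4: V(4,0)=106.2920, V(4,1)=79.0195, V(4,2)=42.7595, V(4,3)=0.0000, V(4,4)=0.0000
  t=3,j=0: stock 94.0431 → up 110.0305 (V=79.0195), down 82.7580 (V=106.2920). Price 87.7357; hedge Δ=-1.0000, bond B=181.7788.
  t=3,j=1: stock 125.0346 → up 146.2905 (V=42.7595), down 110.0305 (V=79.0195). Price 56.7442; hedge Δ=-1.0000, bond B=181.7788.
  t=3,j=2: stock 166.2392 → up 194.4999 (V=0.0000), down 146.2905 (V=42.7595). Price 18.4308; hedge Δ=-0.8870, bond B=165.8773.
  t=3,j=3: stock 221.0226 → up 258.5964 (V=0.0000), down 194.4999 (V=0.0000). Price 0.0000; hedge Δ=0.0000, bond B=0.0000.
  t=2,j=0: stock 106.8672 → up 125.0346 (V=56.7442), down 94.0431 (V=87.7357). Price 67.9202; hedge Δ=-1.0000, bond B=174.7874.
  t=2,j=1: stock 142.0848 → up 166.2392 (V=18.4308), down 125.0346 (V=56.7442). Price 34.2363; hedge Δ=-0.9298, bond B=166.3515.
  t=2,j=2: stock 188.9082 → up 221.0226 (V=0.0000), down 166.2392 (V=18.4308). Price 7.9443; hedge Δ=-0.3364, bond B=71.4988.
  t=1,j=0: stock 121.4400 → up 142.0848 (V=34.2363), down 106.8672 (V=67.9202). Price 47.4384; hedge Δ=-0.9564, bond B=163.5895.
  t=1,j=1: stock 161.4600 → up 188.9082 (V=7.9443), down 142.0848 (V=34.2363). Price 18.9715; hedge Δ=-0.5615, bond B=109.6337.
  t=0,j=0: stock 138.0000 → up 161.4600 (V=18.9715), down 121.4400 (V=47.4384). Price 30.5121; hedge Δ=-0.7113, bond B=128.6738.
Root portfolio cost Δ·138+B reproduces V0=30.5121.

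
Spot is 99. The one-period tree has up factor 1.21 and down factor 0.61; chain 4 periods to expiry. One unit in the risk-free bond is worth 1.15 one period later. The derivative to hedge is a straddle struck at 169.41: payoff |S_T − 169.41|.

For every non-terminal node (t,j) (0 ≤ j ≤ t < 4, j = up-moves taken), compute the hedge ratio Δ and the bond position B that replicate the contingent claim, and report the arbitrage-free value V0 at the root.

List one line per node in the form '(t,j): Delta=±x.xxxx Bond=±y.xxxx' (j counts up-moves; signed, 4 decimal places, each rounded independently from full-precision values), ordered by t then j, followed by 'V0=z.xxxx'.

Under the risk-neutral measure, an up-move has probability p* = (R−d)/(u−d) = 0.9000 and values discount at R = 1.15.
Payoff layer (t=4): V(4,0)=155.7026, V(4,1)=142.2199, V(4,2)=115.4756, V(4,3)=62.4254, V(4,4)=42.8053
Node (3,0) S=22.4711: V=(p*·142.2199+(1−p*)·155.7026)/1.15=124.8419; Δ=(142.2199−155.7026)/(27.1901−13.7074)=-1.0000; B=V−Δ·S=147.3130
Node (3,1) S=44.5739: V=(p*·115.4756+(1−p*)·142.2199)/1.15=102.7392; Δ=(115.4756−142.2199)/(53.9344−27.1901)=-1.0000; B=V−Δ·S=147.3130
Node (3,2) S=88.4170: V=(p*·62.4254+(1−p*)·115.4756)/1.15=58.8960; Δ=(62.4254−115.4756)/(106.9846−53.9344)=-1.0000; B=V−Δ·S=147.3130
Node (3,3) S=175.3845: V=(p*·42.8053+(1−p*)·62.4254)/1.15=38.9281; Δ=(42.8053−62.4254)/(212.2153−106.9846)=-0.1864; B=V−Δ·S=71.6283
Node (2,0) S=36.8379: V=(p*·102.7392+(1−p*)·124.8419)/1.15=91.2604; Δ=(102.7392−124.8419)/(44.5739−22.4711)=-1.0000; B=V−Δ·S=128.0983
Node (2,1) S=73.0719: V=(p*·58.8960+(1−p*)·102.7392)/1.15=55.0264; Δ=(58.8960−102.7392)/(88.4170−44.5739)=-1.0000; B=V−Δ·S=128.0983
Node (2,2) S=144.9459: V=(p*·38.9281+(1−p*)·58.8960)/1.15=35.5869; Δ=(38.9281−58.8960)/(175.3845−88.4170)=-0.2296; B=V−Δ·S=68.8668
Node (1,0) S=60.3900: V=(p*·55.0264+(1−p*)·91.2604)/1.15=50.9998; Δ=(55.0264−91.2604)/(73.0719−36.8379)=-1.0000; B=V−Δ·S=111.3898
Node (1,1) S=119.7900: V=(p*·35.5869+(1−p*)·55.0264)/1.15=32.6355; Δ=(35.5869−55.0264)/(144.9459−73.0719)=-0.2705; B=V−Δ·S=65.0347
Node (0,0) S=99.0000: V=(p*·32.6355+(1−p*)·50.9998)/1.15=29.9756; Δ=(32.6355−50.9998)/(119.7900−60.3900)=-0.3092; B=V−Δ·S=60.5828
Root portfolio cost Δ·99+B reproduces V0=29.9756.

(0,0): Delta=-0.3092 Bond=60.5828
(1,0): Delta=-1.0000 Bond=111.3898
(1,1): Delta=-0.2705 Bond=65.0347
(2,0): Delta=-1.0000 Bond=128.0983
(2,1): Delta=-1.0000 Bond=128.0983
(2,2): Delta=-0.2296 Bond=68.8668
(3,0): Delta=-1.0000 Bond=147.3130
(3,1): Delta=-1.0000 Bond=147.3130
(3,2): Delta=-1.0000 Bond=147.3130
(3,3): Delta=-0.1864 Bond=71.6283
V0=29.9756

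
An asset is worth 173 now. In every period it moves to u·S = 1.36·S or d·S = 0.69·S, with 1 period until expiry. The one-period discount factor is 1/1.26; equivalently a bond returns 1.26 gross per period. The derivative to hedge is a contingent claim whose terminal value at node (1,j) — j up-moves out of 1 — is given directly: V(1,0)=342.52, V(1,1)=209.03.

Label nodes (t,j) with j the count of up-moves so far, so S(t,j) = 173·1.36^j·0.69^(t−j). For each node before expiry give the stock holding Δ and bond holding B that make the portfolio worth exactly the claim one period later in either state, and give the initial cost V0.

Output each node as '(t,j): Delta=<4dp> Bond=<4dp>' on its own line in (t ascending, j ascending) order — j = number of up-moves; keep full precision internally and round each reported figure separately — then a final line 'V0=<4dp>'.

(0,0): Delta=-1.1517 Bond=380.9482
V0=181.7094

Under the risk-neutral measure, an up-move has probability p* = (R−d)/(u−d) = 0.8507 and values discount at R = 1.26.
Payoff layer (t=1): V(1,0)=342.5200, V(1,1)=209.0300
(0,0): S=173.0000. Δ = (V_up−V_dn)/(S_up−S_dn) = (209.0300−342.5200)/(235.2800−119.3700) = -1.1517. V = [p*·209.0300 + (1−p*)·342.5200]/1.26 = 181.7094. B = V − Δ·S = 380.9482.
Root portfolio cost Δ·173+B reproduces V0=181.7094.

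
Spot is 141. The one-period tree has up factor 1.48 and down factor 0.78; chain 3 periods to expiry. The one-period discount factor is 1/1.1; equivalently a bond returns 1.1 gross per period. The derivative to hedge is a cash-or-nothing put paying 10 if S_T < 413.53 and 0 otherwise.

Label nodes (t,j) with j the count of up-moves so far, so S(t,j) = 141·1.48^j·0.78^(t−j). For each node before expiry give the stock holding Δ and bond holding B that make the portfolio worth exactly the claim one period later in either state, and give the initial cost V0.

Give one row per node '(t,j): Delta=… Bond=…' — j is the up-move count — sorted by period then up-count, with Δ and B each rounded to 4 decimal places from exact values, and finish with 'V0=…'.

Under the risk-neutral measure, an up-move has probability p* = (R−d)/(u−d) = 0.4571 and values discount at R = 1.1.
Payoff layer (t=3): V(3,0)=10.0000, V(3,1)=10.0000, V(3,2)=10.0000, V(3,3)=0.0000
Node (2,0) S=85.7844: V=(p*·10.0000+(1−p*)·10.0000)/1.1=9.0909; Δ=(10.0000−10.0000)/(126.9609−66.9118)=0.0000; B=V−Δ·S=9.0909
Node (2,1) S=162.7704: V=(p*·10.0000+(1−p*)·10.0000)/1.1=9.0909; Δ=(10.0000−10.0000)/(240.9002−126.9609)=0.0000; B=V−Δ·S=9.0909
Node (2,2) S=308.8464: V=(p*·0.0000+(1−p*)·10.0000)/1.1=4.9351; Δ=(0.0000−10.0000)/(457.0927−240.9002)=-0.0463; B=V−Δ·S=19.2208
Node (1,0) S=109.9800: V=(p*·9.0909+(1−p*)·9.0909)/1.1=8.2645; Δ=(9.0909−9.0909)/(162.7704−85.7844)=0.0000; B=V−Δ·S=8.2645
Node (1,1) S=208.6800: V=(p*·4.9351+(1−p*)·9.0909)/1.1=6.5374; Δ=(4.9351−9.0909)/(308.8464−162.7704)=-0.0284; B=V−Δ·S=12.4743
Node (0,0) S=141.0000: V=(p*·6.5374+(1−p*)·8.2645)/1.1=6.7954; Δ=(6.5374−8.2645)/(208.6800−109.9800)=-0.0175; B=V−Δ·S=9.2627
Each (Δ,B) replicates both successor values, so the strategy is self-financing and V0 is arbitrage-free.

(0,0): Delta=-0.0175 Bond=9.2627
(1,0): Delta=0.0000 Bond=8.2645
(1,1): Delta=-0.0284 Bond=12.4743
(2,0): Delta=0.0000 Bond=9.0909
(2,1): Delta=0.0000 Bond=9.0909
(2,2): Delta=-0.0463 Bond=19.2208
V0=6.7954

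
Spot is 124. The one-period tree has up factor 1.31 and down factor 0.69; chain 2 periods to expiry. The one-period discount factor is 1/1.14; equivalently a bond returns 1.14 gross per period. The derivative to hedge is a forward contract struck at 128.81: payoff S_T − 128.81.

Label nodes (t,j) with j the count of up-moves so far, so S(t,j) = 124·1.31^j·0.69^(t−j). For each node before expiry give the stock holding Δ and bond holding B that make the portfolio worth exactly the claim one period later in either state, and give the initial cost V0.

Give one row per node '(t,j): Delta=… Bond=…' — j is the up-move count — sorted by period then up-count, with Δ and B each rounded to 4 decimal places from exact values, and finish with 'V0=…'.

(0,0): Delta=1.0000 Bond=-99.1151
(1,0): Delta=1.0000 Bond=-112.9912
(1,1): Delta=1.0000 Bond=-112.9912
V0=24.8849

Since d<R<u, set p* = (R−d)/(u−d) = 0.7258; price each node as the discounted p*-expectation of its children.
Terminal values V(2,·): V(2,0)=-69.7736, V(2,1)=-16.7264, V(2,2)=83.9864
(1,0): S=85.5600. Δ = (V_up−V_dn)/(S_up−S_dn) = (-16.7264−-69.7736)/(112.0836−59.0364) = 1.0000. V = [p*·-16.7264 + (1−p*)·-69.7736]/1.14 = -27.4312. B = V − Δ·S = -112.9912.
(1,1): S=162.4400. Δ = (V_up−V_dn)/(S_up−S_dn) = (83.9864−-16.7264)/(212.7964−112.0836) = 1.0000. V = [p*·83.9864 + (1−p*)·-16.7264]/1.14 = 49.4488. B = V − Δ·S = -112.9912.
(0,0): S=124.0000. Δ = (V_up−V_dn)/(S_up−S_dn) = (49.4488−-27.4312)/(162.4400−85.5600) = 1.0000. V = [p*·49.4488 + (1−p*)·-27.4312]/1.14 = 24.8849. B = V − Δ·S = -99.1151.
Root portfolio cost Δ·124+B reproduces V0=24.8849.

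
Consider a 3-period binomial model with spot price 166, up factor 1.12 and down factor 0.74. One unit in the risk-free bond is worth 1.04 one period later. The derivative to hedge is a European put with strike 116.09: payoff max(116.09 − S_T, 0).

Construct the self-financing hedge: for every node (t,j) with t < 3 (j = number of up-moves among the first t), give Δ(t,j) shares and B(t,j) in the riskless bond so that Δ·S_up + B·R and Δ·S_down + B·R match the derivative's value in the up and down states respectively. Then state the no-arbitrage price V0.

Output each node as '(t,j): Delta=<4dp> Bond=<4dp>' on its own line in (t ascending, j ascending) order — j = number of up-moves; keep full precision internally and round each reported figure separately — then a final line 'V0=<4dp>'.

(0,0): Delta=-0.0920 Bond=17.0119
(1,0): Delta=-0.3820 Bond=53.3175
(1,1): Delta=-0.0409 Bond=8.1924
(2,0): Delta=-1.0000 Bond=111.6250
(2,1): Delta=-0.2731 Bond=40.4702
(2,2): Delta=0.0000 Bond=0.0000
V0=1.7376

No-arbitrage ⇒ martingale measure with p* = (R−d)/(u−d) = 0.7895.
Terminal payoffs: V(3,0)=48.8228, V(3,1)=14.2802, V(3,2)=0.0000, V(3,3)=0.0000
  t=2,j=0: stock 90.9016 → up 101.8098 (V=14.2802), down 67.2672 (V=48.8228). Price 20.7234; hedge Δ=-1.0000, bond B=111.6250.
  t=2,j=1: stock 137.5808 → up 154.0905 (V=0.0000), down 101.8098 (V=14.2802). Price 2.8907; hedge Δ=-0.2731, bond B=40.4702.
  t=2,j=2: stock 208.2304 → up 233.2180 (V=0.0000), down 154.0905 (V=0.0000). Price 0.0000; hedge Δ=0.0000, bond B=0.0000.
  t=1,j=0: stock 122.8400 → up 137.5808 (V=2.8907), down 90.9016 (V=20.7234). Price 6.3894; hedge Δ=-0.3820, bond B=53.3175.
  t=1,j=1: stock 185.9200 → up 208.2304 (V=0.0000), down 137.5808 (V=2.8907). Price 0.5852; hedge Δ=-0.0409, bond B=8.1924.
  t=0,j=0: stock 166.0000 → up 185.9200 (V=0.5852), down 122.8400 (V=6.3894). Price 1.7376; hedge Δ=-0.0920, bond B=17.0119.
The time-0 hedge costs 1.7376, which is the no-arbitrage price.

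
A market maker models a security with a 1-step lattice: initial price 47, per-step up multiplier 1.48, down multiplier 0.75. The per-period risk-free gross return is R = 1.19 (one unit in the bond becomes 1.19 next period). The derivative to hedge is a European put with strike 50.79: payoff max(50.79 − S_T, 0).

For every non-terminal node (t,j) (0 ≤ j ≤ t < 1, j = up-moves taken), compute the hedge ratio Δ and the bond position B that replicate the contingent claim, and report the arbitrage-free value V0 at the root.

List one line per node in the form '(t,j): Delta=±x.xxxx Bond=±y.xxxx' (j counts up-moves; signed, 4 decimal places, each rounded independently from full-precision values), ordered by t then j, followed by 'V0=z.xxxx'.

The replicating-portfolio and risk-neutral prices coincide; use p* = (1.19−0.75)/(1.48−0.75) = 0.6027 for the latter.
Terminal payoffs: V(1,0)=15.5400, V(1,1)=0.0000
(0,0): S=47.0000. Δ = (V_up−V_dn)/(S_up−S_dn) = (0.0000−15.5400)/(69.5600−35.2500) = -0.4529. V = [p*·0.0000 + (1−p*)·15.5400]/1.19 = 5.1878. B = V − Δ·S = 26.4754.
Root portfolio cost Δ·47+B reproduces V0=5.1878.

(0,0): Delta=-0.4529 Bond=26.4754
V0=5.1878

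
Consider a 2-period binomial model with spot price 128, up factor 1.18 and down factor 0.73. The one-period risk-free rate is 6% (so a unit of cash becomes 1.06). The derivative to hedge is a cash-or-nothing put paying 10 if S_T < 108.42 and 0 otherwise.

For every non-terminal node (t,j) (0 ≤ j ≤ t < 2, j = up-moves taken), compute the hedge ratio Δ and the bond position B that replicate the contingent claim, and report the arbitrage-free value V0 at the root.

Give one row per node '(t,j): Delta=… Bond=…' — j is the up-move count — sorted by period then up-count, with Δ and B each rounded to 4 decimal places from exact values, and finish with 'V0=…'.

Under the risk-neutral measure, an up-move has probability p* = (R−d)/(u−d) = 0.7333 and values discount at R = 1.06.
At expiry t=2: V(2,0)=10.0000, V(2,1)=0.0000, V(2,2)=0.0000
  t=1,j=0: stock 93.4400 → up 110.2592 (V=0.0000), down 68.2112 (V=10.0000). Price 2.5157; hedge Δ=-0.2378, bond B=24.7379.
  t=1,j=1: stock 151.0400 → up 178.2272 (V=0.0000), down 110.2592 (V=0.0000). Price 0.0000; hedge Δ=0.0000, bond B=0.0000.
  t=0,j=0: stock 128.0000 → up 151.0400 (V=0.0000), down 93.4400 (V=2.5157). Price 0.6329; hedge Δ=-0.0437, bond B=6.2234.
Each (Δ,B) replicates both successor values, so the strategy is self-financing and V0 is arbitrage-free.

(0,0): Delta=-0.0437 Bond=6.2234
(1,0): Delta=-0.2378 Bond=24.7379
(1,1): Delta=0.0000 Bond=0.0000
V0=0.6329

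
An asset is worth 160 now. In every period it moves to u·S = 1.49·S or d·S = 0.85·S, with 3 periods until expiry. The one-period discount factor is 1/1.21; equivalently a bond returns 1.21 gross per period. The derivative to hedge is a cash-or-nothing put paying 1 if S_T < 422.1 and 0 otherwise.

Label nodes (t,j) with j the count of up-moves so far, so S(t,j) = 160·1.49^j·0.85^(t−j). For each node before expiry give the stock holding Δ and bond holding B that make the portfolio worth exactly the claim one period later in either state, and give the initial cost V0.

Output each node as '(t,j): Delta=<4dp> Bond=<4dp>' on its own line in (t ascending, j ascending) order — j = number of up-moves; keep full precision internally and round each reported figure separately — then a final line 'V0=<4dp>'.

(0,0): Delta=-0.0021 Bond=0.8017
(1,0): Delta=0.0000 Bond=0.6830
(1,1): Delta=-0.0030 Bond=1.1933
(2,0): Delta=0.0000 Bond=0.8264
(2,1): Delta=0.0000 Bond=0.8264
(2,2): Delta=-0.0044 Bond=1.9241
V0=0.4640

Risk-neutral probability p* = (R−d)/(u−d) = (1.21−0.85)/(1.49−0.85) = 0.5625.
Terminal payoffs: V(3,0)=1.0000, V(3,1)=1.0000, V(3,2)=1.0000, V(3,3)=0.0000
Node (2,0) S=115.6000: V=(p*·1.0000+(1−p*)·1.0000)/1.21=0.8264; Δ=(1.0000−1.0000)/(172.2440−98.2600)=0.0000; B=V−Δ·S=0.8264
Node (2,1) S=202.6400: V=(p*·1.0000+(1−p*)·1.0000)/1.21=0.8264; Δ=(1.0000−1.0000)/(301.9336−172.2440)=0.0000; B=V−Δ·S=0.8264
Node (2,2) S=355.2160: V=(p*·0.0000+(1−p*)·1.0000)/1.21=0.3616; Δ=(0.0000−1.0000)/(529.2718−301.9336)=-0.0044; B=V−Δ·S=1.9241
Node (1,0) S=136.0000: V=(p*·0.8264+(1−p*)·0.8264)/1.21=0.6830; Δ=(0.8264−0.8264)/(202.6400−115.6000)=0.0000; B=V−Δ·S=0.6830
Node (1,1) S=238.4000: V=(p*·0.3616+(1−p*)·0.8264)/1.21=0.4669; Δ=(0.3616−0.8264)/(355.2160−202.6400)=-0.0030; B=V−Δ·S=1.1933
Node (0,0) S=160.0000: V=(p*·0.4669+(1−p*)·0.6830)/1.21=0.4640; Δ=(0.4669−0.6830)/(238.4000−136.0000)=-0.0021; B=V−Δ·S=0.8017
Self-financing check: at every node Δ·S+B equals the discounted successor values.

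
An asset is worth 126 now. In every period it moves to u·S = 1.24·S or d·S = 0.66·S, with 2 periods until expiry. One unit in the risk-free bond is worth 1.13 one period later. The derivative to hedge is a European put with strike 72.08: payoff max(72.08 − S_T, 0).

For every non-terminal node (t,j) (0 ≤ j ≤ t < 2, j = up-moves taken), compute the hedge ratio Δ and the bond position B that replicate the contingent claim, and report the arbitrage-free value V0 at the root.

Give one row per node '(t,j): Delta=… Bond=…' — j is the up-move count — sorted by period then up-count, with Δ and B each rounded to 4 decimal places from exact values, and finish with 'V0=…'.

(0,0): Delta=-0.0395 Bond=5.4599
(1,0): Delta=-0.3565 Bond=32.5314
(1,1): Delta=0.0000 Bond=0.0000
V0=0.4844

The replicating-portfolio and risk-neutral prices coincide; use p* = (1.13−0.66)/(1.24−0.66) = 0.8103 for the latter.
Payoff layer (t=2): V(2,0)=17.1944, V(2,1)=0.0000, V(2,2)=0.0000
Node (1,0) S=83.1600: V=(p*·0.0000+(1−p*)·17.1944)/1.13=2.8858; Δ=(0.0000−17.1944)/(103.1184−54.8856)=-0.3565; B=V−Δ·S=32.5314
Node (1,1) S=156.2400: V=(p*·0.0000+(1−p*)·0.0000)/1.13=0.0000; Δ=(0.0000−0.0000)/(193.7376−103.1184)=0.0000; B=V−Δ·S=0.0000
Node (0,0) S=126.0000: V=(p*·0.0000+(1−p*)·2.8858)/1.13=0.4844; Δ=(0.0000−2.8858)/(156.2400−83.1600)=-0.0395; B=V−Δ·S=5.4599
Self-financing check: at every node Δ·S+B equals the discounted successor values.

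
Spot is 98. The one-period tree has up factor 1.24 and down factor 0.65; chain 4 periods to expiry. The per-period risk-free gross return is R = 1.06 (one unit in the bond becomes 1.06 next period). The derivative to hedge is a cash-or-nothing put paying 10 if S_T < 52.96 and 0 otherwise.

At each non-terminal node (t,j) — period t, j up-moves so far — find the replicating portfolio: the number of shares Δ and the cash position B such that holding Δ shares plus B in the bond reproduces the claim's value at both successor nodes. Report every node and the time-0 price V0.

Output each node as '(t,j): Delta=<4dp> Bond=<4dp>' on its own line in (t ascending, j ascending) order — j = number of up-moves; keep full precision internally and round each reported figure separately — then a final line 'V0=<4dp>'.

(0,0): Delta=-0.0282 Bond=3.4552
(1,0): Delta=-0.1004 Bond=8.2638
(1,1): Delta=-0.0116 Bond=1.6425
(2,0): Delta=-0.2684 Bond=15.7136
(2,1): Delta=-0.0618 Bond=5.7066
(2,2): Delta=0.0000 Bond=0.0000
(3,0): Delta=0.0000 Bond=9.4340
(3,1): Delta=-0.3301 Bond=19.8273
(3,2): Delta=0.0000 Bond=0.0000
(3,3): Delta=0.0000 Bond=0.0000
V0=0.6938

The replicating-portfolio and risk-neutral prices coincide; use p* = (1.06−0.65)/(1.24−0.65) = 0.6949 for the latter.
Payoff layer (t=4): V(4,0)=10.0000, V(4,1)=10.0000, V(4,2)=0.0000, V(4,3)=0.0000, V(4,4)=0.0000
  t=3,j=0: stock 26.9133 → up 33.3724 (V=10.0000), down 17.4936 (V=10.0000). Price 9.4340; hedge Δ=0.0000, bond B=9.4340.
  t=3,j=1: stock 51.3422 → up 63.6643 (V=0.0000), down 33.3724 (V=10.0000). Price 2.8782; hedge Δ=-0.3301, bond B=19.8273.
  t=3,j=2: stock 97.9451 → up 121.4519 (V=0.0000), down 63.6643 (V=0.0000). Price 0.0000; hedge Δ=0.0000, bond B=0.0000.
  t=3,j=3: stock 186.8492 → up 231.6929 (V=0.0000), down 121.4519 (V=0.0000). Price 0.0000; hedge Δ=0.0000, bond B=0.0000.
  t=2,j=0: stock 41.4050 → up 51.3422 (V=2.8782), down 26.9133 (V=9.4340). Price 4.6021; hedge Δ=-0.2684, bond B=15.7136.
  t=2,j=1: stock 78.9880 → up 97.9451 (V=0.0000), down 51.3422 (V=2.8782). Price 0.8284; hedge Δ=-0.0618, bond B=5.7066.
  t=2,j=2: stock 150.6848 → up 186.8492 (V=0.0000), down 97.9451 (V=0.0000). Price 0.0000; hedge Δ=0.0000, bond B=0.0000.
  t=1,j=0: stock 63.7000 → up 78.9880 (V=0.8284), down 41.4050 (V=4.6021). Price 1.8676; hedge Δ=-0.1004, bond B=8.2638.
  t=1,j=1: stock 121.5200 → up 150.6848 (V=0.0000), down 78.9880 (V=0.8284). Price 0.2384; hedge Δ=-0.0116, bond B=1.6425.
  t=0,j=0: stock 98.0000 → up 121.5200 (V=0.2384), down 63.7000 (V=1.8676). Price 0.6938; hedge Δ=-0.0282, bond B=3.4552.
Check: Δ(0,0)·S0 + B(0,0) = 0.6938 = V0.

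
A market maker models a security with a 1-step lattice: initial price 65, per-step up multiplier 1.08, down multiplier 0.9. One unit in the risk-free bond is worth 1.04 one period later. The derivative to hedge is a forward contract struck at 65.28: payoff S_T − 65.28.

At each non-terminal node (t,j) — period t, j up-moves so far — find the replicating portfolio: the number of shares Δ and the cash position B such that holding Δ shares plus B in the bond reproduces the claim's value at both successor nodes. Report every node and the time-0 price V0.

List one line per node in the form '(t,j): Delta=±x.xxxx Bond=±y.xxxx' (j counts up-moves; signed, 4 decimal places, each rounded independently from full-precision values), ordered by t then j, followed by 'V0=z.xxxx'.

(0,0): Delta=1.0000 Bond=-62.7692
V0=2.2308

No-arbitrage ⇒ martingale measure with p* = (R−d)/(u−d) = 0.7778.
Terminal payoffs: V(1,0)=-6.7800, V(1,1)=4.9200
Node (0,0) S=65.0000: V=(p*·4.9200+(1−p*)·-6.7800)/1.04=2.2308; Δ=(4.9200−-6.7800)/(70.2000−58.5000)=1.0000; B=V−Δ·S=-62.7692
Self-financing check: at every node Δ·S+B equals the discounted successor values.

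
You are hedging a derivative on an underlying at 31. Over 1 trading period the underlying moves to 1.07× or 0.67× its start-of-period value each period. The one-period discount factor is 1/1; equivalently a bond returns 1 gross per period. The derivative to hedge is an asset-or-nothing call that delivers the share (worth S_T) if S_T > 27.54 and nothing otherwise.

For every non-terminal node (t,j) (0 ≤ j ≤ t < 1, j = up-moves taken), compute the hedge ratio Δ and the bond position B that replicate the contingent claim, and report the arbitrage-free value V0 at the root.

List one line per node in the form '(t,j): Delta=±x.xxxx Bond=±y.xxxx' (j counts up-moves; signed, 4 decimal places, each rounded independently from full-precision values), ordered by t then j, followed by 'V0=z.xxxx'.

No-arbitrage ⇒ martingale measure with p* = (R−d)/(u−d) = 0.8250.
Terminal values V(1,·): V(1,0)=0.0000, V(1,1)=33.1700
(0,0): S=31.0000. Δ = (V_up−V_dn)/(S_up−S_dn) = (33.1700−0.0000)/(33.1700−20.7700) = 2.6750. V = [p*·33.1700 + (1−p*)·0.0000]/1 = 27.3652. B = V − Δ·S = -55.5598.
Root portfolio cost Δ·31+B reproduces V0=27.3652.

(0,0): Delta=2.6750 Bond=-55.5598
V0=27.3652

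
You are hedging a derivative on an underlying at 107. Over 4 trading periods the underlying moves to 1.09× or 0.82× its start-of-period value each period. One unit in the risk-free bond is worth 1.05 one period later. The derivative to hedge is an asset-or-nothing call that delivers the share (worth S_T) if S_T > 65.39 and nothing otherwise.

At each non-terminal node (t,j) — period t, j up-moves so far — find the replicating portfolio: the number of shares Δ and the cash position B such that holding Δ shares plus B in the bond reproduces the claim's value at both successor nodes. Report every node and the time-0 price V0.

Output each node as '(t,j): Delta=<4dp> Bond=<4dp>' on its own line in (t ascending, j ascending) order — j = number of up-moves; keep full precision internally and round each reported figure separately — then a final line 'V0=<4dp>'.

The replicating-portfolio and risk-neutral prices coincide; use p* = (1.05−0.82)/(1.09−0.82) = 0.8519 for the latter.
Payoff layer (t=4): V(4,0)=0.0000, V(4,1)=0.0000, V(4,2)=85.4800, V(4,3)=113.6258, V(4,4)=151.0392
(3,0): S=58.9964. Δ = (V_up−V_dn)/(S_up−S_dn) = (0.0000−0.0000)/(64.3060−48.3770) = 0.0000. V = [p*·0.0000 + (1−p*)·0.0000]/1.05 = 0.0000. B = V − Δ·S = 0.0000.
(3,1): S=78.4220. Δ = (V_up−V_dn)/(S_up−S_dn) = (85.4800−0.0000)/(85.4800−64.3060) = 4.0370. V = [p*·85.4800 + (1−p*)·0.0000]/1.05 = 69.3488. B = V − Δ·S = -247.2437.
(3,2): S=104.2439. Δ = (V_up−V_dn)/(S_up−S_dn) = (113.6258−85.4800)/(113.6258−85.4800) = 1.0000. V = [p*·113.6258 + (1−p*)·85.4800]/1.05 = 104.2439. B = V − Δ·S = 0.0000.
(3,3): S=138.5681. Δ = (V_up−V_dn)/(S_up−S_dn) = (151.0392−113.6258)/(151.0392−113.6258) = 1.0000. V = [p*·151.0392 + (1−p*)·113.6258]/1.05 = 138.5681. B = V − Δ·S = 0.0000.
(2,0): S=71.9468. Δ = (V_up−V_dn)/(S_up−S_dn) = (69.3488−0.0000)/(78.4220−58.9964) = 3.5700. V = [p*·69.3488 + (1−p*)·0.0000]/1.05 = 56.2619. B = V − Δ·S = -200.5857.
(2,1): S=95.6366. Δ = (V_up−V_dn)/(S_up−S_dn) = (104.2439−69.3488)/(104.2439−78.4220) = 1.3514. V = [p*·104.2439 + (1−p*)·69.3488]/1.05 = 94.3564. B = V − Δ·S = -34.8845.
(2,2): S=127.1267. Δ = (V_up−V_dn)/(S_up−S_dn) = (138.5681−104.2439)/(138.5681−104.2439) = 1.0000. V = [p*·138.5681 + (1−p*)·104.2439]/1.05 = 127.1267. B = V − Δ·S = 0.0000.
(1,0): S=87.7400. Δ = (V_up−V_dn)/(S_up−S_dn) = (94.3564−56.2619)/(95.6366−71.9468) = 1.6081. V = [p*·94.3564 + (1−p*)·56.2619]/1.05 = 84.4884. B = V − Δ·S = -56.6027.
(1,1): S=116.6300. Δ = (V_up−V_dn)/(S_up−S_dn) = (127.1267−94.3564)/(127.1267−95.6366) = 1.0407. V = [p*·127.1267 + (1−p*)·94.3564]/1.05 = 116.4494. B = V − Δ·S = -4.9220.
(0,0): S=107.0000. Δ = (V_up−V_dn)/(S_up−S_dn) = (116.4494−84.4884)/(116.6300−87.7400) = 1.1063. V = [p*·116.4494 + (1−p*)·84.4884]/1.05 = 106.3947. B = V − Δ·S = -11.9794.
Self-financing check: at every node Δ·S+B equals the discounted successor values.

(0,0): Delta=1.1063 Bond=-11.9794
(1,0): Delta=1.6081 Bond=-56.6027
(1,1): Delta=1.0407 Bond=-4.9220
(2,0): Delta=3.5700 Bond=-200.5857
(2,1): Delta=1.3514 Bond=-34.8845
(2,2): Delta=1.0000 Bond=0.0000
(3,0): Delta=0.0000 Bond=0.0000
(3,1): Delta=4.0370 Bond=-247.2437
(3,2): Delta=1.0000 Bond=0.0000
(3,3): Delta=1.0000 Bond=0.0000
V0=106.3947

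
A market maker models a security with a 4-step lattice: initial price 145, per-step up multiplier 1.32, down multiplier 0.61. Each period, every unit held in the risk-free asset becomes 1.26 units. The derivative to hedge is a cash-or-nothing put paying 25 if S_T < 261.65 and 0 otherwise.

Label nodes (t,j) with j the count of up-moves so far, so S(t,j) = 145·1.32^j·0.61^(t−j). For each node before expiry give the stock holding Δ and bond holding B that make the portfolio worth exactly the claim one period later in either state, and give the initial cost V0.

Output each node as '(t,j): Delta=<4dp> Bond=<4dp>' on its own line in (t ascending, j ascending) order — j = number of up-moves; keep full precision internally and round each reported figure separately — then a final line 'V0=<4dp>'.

(0,0): Delta=-0.0931 Bond=16.4575
(1,0): Delta=0.0000 Bond=12.4977
(1,1): Delta=-0.0971 Bond=21.4970
(2,0): Delta=0.0000 Bond=15.7470
(2,1): Delta=0.0000 Bond=15.7470
(2,2): Delta=-0.1013 Bond=28.1329
(3,0): Delta=0.0000 Bond=19.8413
(3,1): Delta=0.0000 Bond=19.8413
(3,2): Delta=0.0000 Bond=19.8413
(3,3): Delta=-0.1056 Bond=36.8880
V0=2.9513

Since d<R<u, set p* = (R−d)/(u−d) = 0.9155; price each node as the discounted p*-expectation of its children.
Payoff layer (t=4): V(4,0)=25.0000, V(4,1)=25.0000, V(4,2)=25.0000, V(4,3)=25.0000, V(4,4)=0.0000
  t=3,j=0: stock 32.9122 → up 43.4442 (V=25.0000), down 20.0765 (V=25.0000). Price 19.8413; hedge Δ=0.0000, bond B=19.8413.
  t=3,j=1: stock 71.2199 → up 94.0103 (V=25.0000), down 43.4442 (V=25.0000). Price 19.8413; hedge Δ=0.0000, bond B=19.8413.
  t=3,j=2: stock 154.1153 → up 203.4322 (V=25.0000), down 94.0103 (V=25.0000). Price 19.8413; hedge Δ=0.0000, bond B=19.8413.
  t=3,j=3: stock 333.4954 → up 440.2139 (V=0.0000), down 203.4322 (V=25.0000). Price 1.6767; hedge Δ=-0.1056, bond B=36.8880.
  t=2,j=0: stock 53.9545 → up 71.2199 (V=19.8413), down 32.9122 (V=19.8413). Price 15.7470; hedge Δ=0.0000, bond B=15.7470.
  t=2,j=1: stock 116.7540 → up 154.1153 (V=19.8413), down 71.2199 (V=19.8413). Price 15.7470; hedge Δ=0.0000, bond B=15.7470.
  t=2,j=2: stock 252.6480 → up 333.4954 (V=1.6767), down 154.1153 (V=19.8413). Price 2.5490; hedge Δ=-0.1013, bond B=28.1329.
  t=1,j=0: stock 88.4500 → up 116.7540 (V=15.7470), down 53.9545 (V=15.7470). Price 12.4977; hedge Δ=0.0000, bond B=12.4977.
  t=1,j=1: stock 191.4000 → up 252.6480 (V=2.5490), down 116.7540 (V=15.7470). Price 2.9082; hedge Δ=-0.0971, bond B=21.4970.
  t=0,j=0: stock 145.0000 → up 191.4000 (V=2.9082), down 88.4500 (V=12.4977). Price 2.9513; hedge Δ=-0.0931, bond B=16.4575.
Root portfolio cost Δ·145+B reproduces V0=2.9513.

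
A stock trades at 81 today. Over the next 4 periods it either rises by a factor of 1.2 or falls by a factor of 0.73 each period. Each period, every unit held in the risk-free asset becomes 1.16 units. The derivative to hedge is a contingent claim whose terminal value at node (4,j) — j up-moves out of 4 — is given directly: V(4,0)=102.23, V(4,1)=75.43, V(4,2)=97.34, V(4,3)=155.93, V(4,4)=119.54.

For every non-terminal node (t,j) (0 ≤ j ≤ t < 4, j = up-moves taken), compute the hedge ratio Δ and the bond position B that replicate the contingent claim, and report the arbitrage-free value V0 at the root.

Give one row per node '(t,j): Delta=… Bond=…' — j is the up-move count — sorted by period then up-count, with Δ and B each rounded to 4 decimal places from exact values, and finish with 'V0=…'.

Risk-neutral probability p* = (R−d)/(u−d) = (1.16−0.73)/(1.2−0.73) = 0.9149.
Terminal payoffs: V(4,0)=102.2300, V(4,1)=75.4300, V(4,2)=97.3400, V(4,3)=155.9300, V(4,4)=119.5400
Node (3,0) S=31.5104: V=(p*·75.4300+(1−p*)·102.2300)/1.16=66.9921; Δ=(75.4300−102.2300)/(37.8125−23.0026)=-1.8096; B=V−Δ·S=124.0134
Node (3,1) S=51.7979: V=(p*·97.3400+(1−p*)·75.4300)/1.16=82.3063; Δ=(97.3400−75.4300)/(62.1575−37.8125)=0.9000; B=V−Δ·S=35.6893
Node (3,2) S=85.1472: V=(p*·155.9300+(1−p*)·97.3400)/1.16=130.1238; Δ=(155.9300−97.3400)/(102.1766−62.1575)=1.4640; B=V−Δ·S=5.4642
Node (3,3) S=139.9680: V=(p*·119.5400+(1−p*)·155.9300)/1.16=105.7216; Δ=(119.5400−155.9300)/(167.9616−102.1766)=-0.5532; B=V−Δ·S=183.1471
Node (2,0) S=43.1649: V=(p*·82.3063+(1−p*)·66.9921)/1.16=69.8301; Δ=(82.3063−66.9921)/(51.7979−31.5104)=0.7549; B=V−Δ·S=37.2468
Node (2,1) S=70.9560: V=(p*·130.1238+(1−p*)·82.3063)/1.16=108.6674; Δ=(130.1238−82.3063)/(85.1472−51.7979)=1.4338; B=V−Δ·S=6.9281
Node (2,2) S=116.6400: V=(p*·105.7216+(1−p*)·130.1238)/1.16=92.9296; Δ=(105.7216−130.1238)/(139.9680−85.1472)=-0.4451; B=V−Δ·S=144.8493
Node (1,0) S=59.1300: V=(p*·108.6674+(1−p*)·69.8301)/1.16=90.8294; Δ=(108.6674−69.8301)/(70.9560−43.1649)=1.3975; B=V−Δ·S=8.1969
Node (1,1) S=97.2000: V=(p*·92.9296+(1−p*)·108.6674)/1.16=81.2664; Δ=(92.9296−108.6674)/(116.6400−70.9560)=-0.3445; B=V−Δ·S=114.7511
Node (0,0) S=81.0000: V=(p*·81.2664+(1−p*)·90.8294)/1.16=70.7588; Δ=(81.2664−90.8294)/(97.2000−59.1300)=-0.2512; B=V−Δ·S=91.1058
The time-0 hedge costs 70.7588, which is the no-arbitrage price.

(0,0): Delta=-0.2512 Bond=91.1058
(1,0): Delta=1.3975 Bond=8.1969
(1,1): Delta=-0.3445 Bond=114.7511
(2,0): Delta=0.7549 Bond=37.2468
(2,1): Delta=1.4338 Bond=6.9281
(2,2): Delta=-0.4451 Bond=144.8493
(3,0): Delta=-1.8096 Bond=124.0134
(3,1): Delta=0.9000 Bond=35.6893
(3,2): Delta=1.4640 Bond=5.4642
(3,3): Delta=-0.5532 Bond=183.1471
V0=70.7588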